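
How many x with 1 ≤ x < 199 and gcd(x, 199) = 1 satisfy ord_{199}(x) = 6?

2

φ(199) = 199 − 1 = 198 = 2 · 3^2 · 11.
Since (Z/199Z)^× is cyclic of order 198, the number of elements of order d is φ(d) when d | 198 and 0 otherwise.
6 = 2 · 3 divides 198, and φ(6) = 2.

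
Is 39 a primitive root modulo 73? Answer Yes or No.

φ(73) = 73 − 1 = 72 = 2^3 · 3^2.
Test 39^(72/q) mod 73 for each prime factor q of 72:
39^36 ≡ 72 (mod 73)  [q = 2: ≢ 1 ✓]
39^24 ≡ 64 (mod 73)  [q = 3: ≢ 1 ✓]
Every test exponent gives a nontrivial residue, hence 39 generates the full group.

Yes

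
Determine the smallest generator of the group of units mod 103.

5

φ(103) = 103 − 1 = 102 = 2 · 3 · 17.
Test candidates g = 2, 3, … against the prime factors q ∈ {2, 3, 17} of φ(103): g is a generator iff g^(102/q) ≢ 1 for every such q.
g = 2: 2^51 ≡ 1 — hits 1, so not a primitive root.
g = 3: 3^51 ≡ 102; 3^34 ≡ 1 — hits 1, so not a primitive root.
g = 4: 4^51 ≡ 1 — hits 1, so not a primitive root.
g = 5: 5^51 ≡ 102; 5^34 ≡ 56; 5^6 ≡ 72 — none is 1, so 5 is a primitive root.
The smallest primitive root modulo 103 is 5.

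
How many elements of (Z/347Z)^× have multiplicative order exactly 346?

φ(347) = 347 − 1 = 346 = 2 · 173.
(Z/347Z)^× is cyclic (|G| = 346); a cyclic group of order m has exactly φ(d) elements of each order d | m, and none otherwise.
346 = 2 · 173 divides 346, and φ(346) = 172.

172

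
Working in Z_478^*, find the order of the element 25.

119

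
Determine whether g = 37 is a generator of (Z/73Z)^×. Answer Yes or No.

φ(73) = 73 − 1 = 72 = 2^3 · 3^2.
An element g generates (Z/73Z)^× iff g^(72/q) ≢ 1 (mod 73) for each prime q ∈ {2, 3}.
37^36 ≡ 1 (mod 73)  [q = 2: ≡ 1 ✗]
37^24 ≡ 8 (mod 73)  [q = 3: ≢ 1 ✓]
37^36 ≡ 1 shows ord(37) | 36, strictly less than φ(73); not a primitive root.

No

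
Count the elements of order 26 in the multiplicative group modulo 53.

12

φ(53) = 53 − 1 = 52 = 2^2 · 13.
Since (Z/53Z)^× is cyclic of order 52, the number of elements of order d is φ(d) when d | 52 and 0 otherwise.
26 = 2 · 13 divides 52, and φ(26) = 12.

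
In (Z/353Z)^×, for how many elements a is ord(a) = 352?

φ(353) = 353 − 1 = 352 = 2^5 · 11.
Since (Z/353Z)^× is cyclic of order 352, the number of elements of order d is φ(d) when d | 352 and 0 otherwise.
352 = 2^5 · 11 divides 352, and φ(352) = 160.

160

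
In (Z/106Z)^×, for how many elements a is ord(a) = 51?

0

φ(106) = φ(2)·φ(53) = 1·52 = 52 = 2^2 · 13.
In a cyclic group of order 52, there are φ(d) elements of order d for each divisor d of 52, and zero for non-divisors.
Since 51 ∤ 52, the count is 0.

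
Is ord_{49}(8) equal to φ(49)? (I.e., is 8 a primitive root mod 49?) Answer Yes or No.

No

φ(49) = φ(7^2) = 7·(7−1) = 42 = 2 · 3 · 7.
8 is a primitive root mod 49 iff 8^(φ(49)/q) ≢ 1 for every prime q | φ(49), i.e. q ∈ {2, 3, 7}.
8^21 ≡ 1 (mod 49)  [q = 2: ≡ 1 ✗]
8^14 ≡ 1 (mod 49)  [q = 3: ≡ 1 ✗]
8^6 ≡ 43 (mod 49)  [q = 7: ≢ 1 ✓]
The check at q = 2 fails, so 8 generates a proper subgroup.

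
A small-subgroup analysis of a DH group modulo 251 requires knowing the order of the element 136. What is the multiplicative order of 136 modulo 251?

The order of 136 must divide φ(251) = 251 − 1 = 250 = 2 · 5^3.
Divisors of 250: 1, 2, 5, 10, 25, 50, 125, 250.
Compute 136^d (mod 251) for the divisors d until we hit 1:
136^1 ≡ 136
136^2 ≡ 173
136^5 ≡ 128
136^10 ≡ 69
136^25 ≡ 231
136^50 ≡ 149
136^125 ≡ 250
136^250 ≡ 1
Hence ord(136) = 250.

250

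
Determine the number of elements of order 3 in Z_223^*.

2

φ(223) = 223 − 1 = 222 = 2 · 3 · 37.
Since (Z/223Z)^× is cyclic of order 222, the number of elements of order d is φ(d) when d | 222 and 0 otherwise.
3 | 222, and φ(3) = 3 − 1 = 2.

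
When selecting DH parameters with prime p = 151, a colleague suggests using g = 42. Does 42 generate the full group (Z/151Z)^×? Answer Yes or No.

φ(151) = 151 − 1 = 150 = 2 · 3 · 5^2.
42 is a primitive root mod 151 iff 42^(φ(151)/q) ≢ 1 for every prime q | φ(151), i.e. q ∈ {2, 3, 5}.
42^75 ≡ 1 (mod 151)  [q = 2: ≡ 1 ✗]
42^50 ≡ 118 (mod 151)  [q = 3: ≢ 1 ✓]
42^30 ≡ 19 (mod 151)  [q = 5: ≢ 1 ✓]
The check at q = 2 fails, so 42 generates a proper subgroup.

No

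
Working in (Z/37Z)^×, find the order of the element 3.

18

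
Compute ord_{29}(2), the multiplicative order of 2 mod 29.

28

By Lagrange's theorem, ord_29(2) divides φ(29) = 29 − 1 = 28 = 2^2 · 7.
Divisors of 28: 1, 2, 4, 7, 14, 28.
Evaluate successive powers at the divisors of 28:
2^1 ≡ 2 (mod 29)
2^2 ≡ 4 (mod 29)
2^4 ≡ 16 (mod 29)
2^7 ≡ 12 (mod 29)
2^14 ≡ 28 (mod 29)
2^28 ≡ 1 (mod 29) ✓
Hence ord(2) = 28.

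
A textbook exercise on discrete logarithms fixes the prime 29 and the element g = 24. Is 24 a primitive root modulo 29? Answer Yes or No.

No

φ(29) = 29 − 1 = 28 = 2^2 · 7.
24 is a primitive root mod 29 iff 24^(φ(29)/q) ≢ 1 for every prime q | φ(29), i.e. q ∈ {2, 7}.
24^14 ≡ 1 (mod 29)  [q = 2: ≡ 1 ✗]
24^4 ≡ 16 (mod 29)  [q = 7: ≢ 1 ✓]
Since 24^14 ≡ 1, the order of 24 divides 14 < 28, so 24 is not a primitive root.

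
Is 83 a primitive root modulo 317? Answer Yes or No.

φ(317) = 317 − 1 = 316 = 2^2 · 79.
83 is a primitive root mod 317 iff 83^(φ(317)/q) ≢ 1 for every prime q | φ(317), i.e. q ∈ {2, 79}.
83^158 ≡ 1 (mod 317)  [q = 2: ≡ 1 ✗]
83^4 ≡ 251 (mod 317)  [q = 79: ≢ 1 ✓]
The check at q = 2 fails, so 83 generates a proper subgroup.

No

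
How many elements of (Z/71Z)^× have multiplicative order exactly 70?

24

φ(71) = 71 − 1 = 70 = 2 · 5 · 7.
Since (Z/71Z)^× is cyclic of order 70, the number of elements of order d is φ(d) when d | 70 and 0 otherwise.
70 = 2 · 5 · 7 divides 70, and φ(70) = 24.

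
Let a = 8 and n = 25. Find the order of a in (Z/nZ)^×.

ord(8) | φ(25) = φ(5^2) = 5·(5−1) = 20 = 2^2 · 5.
Divisors of 20: 1, 2, 4, 5, 10, 20.
Check 8^d mod 25 for each divisor in increasing order:
8^1 ≡ 8 (mod 25)
8^2 ≡ 14 (mod 25)
8^4 ≡ 21 (mod 25)
8^5 ≡ 18 (mod 25)
8^10 ≡ 24 (mod 25)
8^20 ≡ 1 (mod 25) ✓
Hence ord(8) = 20.

20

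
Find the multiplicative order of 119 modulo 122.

By Lagrange's theorem, ord_122(119) divides φ(122) = φ(2)·φ(61) = 1·60 = 60 = 2^2 · 3 · 5.
Divisors of 60: 1, 2, 3, 4, 5, 6, 10, 12, 15, 20, 30, 60.
Check 119^d mod 122 for each divisor in increasing order:
119^1 ≡ 119 (mod 122)
119^2 ≡ 9 (mod 122)
119^3 ≡ 95 (mod 122)
119^4 ≡ 81 (mod 122)
119^5 ≡ 1 (mod 122) ✓
Hence ord(119) = 5.

5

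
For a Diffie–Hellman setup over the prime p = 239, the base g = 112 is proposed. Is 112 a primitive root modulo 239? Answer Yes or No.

Yes

φ(239) = 239 − 1 = 238 = 2 · 7 · 17.
112 is a primitive root mod 239 iff 112^(φ(239)/q) ≢ 1 for every prime q | φ(239), i.e. q ∈ {2, 7, 17}.
112^119 ≡ 238 (mod 239)  [q = 2: ≢ 1 ✓]
112^34 ≡ 10 (mod 239)  [q = 7: ≢ 1 ✓]
112^14 ≡ 6 (mod 239)  [q = 17: ≢ 1 ✓]
None equal 1, so ord_239(112) = 238: 112 is a primitive root.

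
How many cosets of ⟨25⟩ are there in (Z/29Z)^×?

By Lagrange's theorem, ord_29(25) divides φ(29) = 29 − 1 = 28 = 2^2 · 7.
Divisors of 28: 1, 2, 4, 7, 14, 28.
Check 25^d mod 29 for each divisor in increasing order:
25^1 ≡ 25 (mod 29)
25^2 ≡ 16 (mod 29)
25^4 ≡ 24 (mod 29)
25^7 ≡ 1 (mod 29) ✓
So ord_29(25) = 7, hence |⟨25⟩| = 7.
[(Z/29Z)^× : ⟨25⟩] = 28/7 = 4.

4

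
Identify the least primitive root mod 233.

φ(233) = 233 − 1 = 232 = 2^3 · 29.
Test candidates g = 2, 3, … against the prime factors q ∈ {2, 29} of φ(233): g is a generator iff g^(232/q) ≢ 1 for every such q.
g = 2: 2^116 ≡ 1 — hits 1, so not a primitive root.
g = 3: 3^116 ≡ 232; 3^8 ≡ 37 — none is 1, so 3 is a primitive root.
Hence the least primitive root of 233 is 3.

3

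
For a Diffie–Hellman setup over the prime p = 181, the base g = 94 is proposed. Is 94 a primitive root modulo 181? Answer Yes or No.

No

φ(181) = 181 − 1 = 180 = 2^2 · 3^2 · 5.
An element g generates (Z/181Z)^× iff g^(180/q) ≢ 1 (mod 181) for each prime q ∈ {2, 3, 5}.
94^90 ≡ 1 (mod 181)  [q = 2: ≡ 1 ✗]
94^60 ≡ 132 (mod 181)  [q = 3: ≢ 1 ✓]
94^36 ≡ 135 (mod 181)  [q = 5: ≢ 1 ✓]
94^90 ≡ 1 shows ord(94) | 90, strictly less than φ(181); not a primitive root.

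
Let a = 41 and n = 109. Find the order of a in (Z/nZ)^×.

12

Since 41 ∈ (Z/109Z)^×, its order divides φ(109) = 109 − 1 = 108 = 2^2 · 3^3.
Divisors of 108: 1, 2, 3, 4, 6, 9, 12, 18, 27, 36, 54, 108.
Check 41^d mod 109 for each divisor in increasing order:
41^1 ≡ 41
41^2 ≡ 46
41^3 ≡ 33
41^4 ≡ 45
41^6 ≡ 108
41^9 ≡ 76
41^12 ≡ 1
So ord_109(41) = 12.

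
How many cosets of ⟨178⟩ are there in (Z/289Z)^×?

2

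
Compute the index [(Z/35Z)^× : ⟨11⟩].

8

Since 11 ∈ (Z/35Z)^×, its order divides φ(35) = φ(5·7) = (5−1)·(7−1) = 4·6 = 24 = 2^3 · 3.
Divisors of 24: 1, 2, 3, 4, 6, 8, 12, 24.
Test each divisor d:
11^1 ≡ 11
11^2 ≡ 16
11^3 ≡ 1
The order of 11 is 3, so the subgroup it generates has 3 elements.
[(Z/35Z)^× : ⟨11⟩] = 24/3 = 8.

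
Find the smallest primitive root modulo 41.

6

φ(41) = 41 − 1 = 40 = 2^3 · 5.
g is a primitive root iff g^(40/q) ≢ 1 (mod 41) for each prime q ∈ {2, 5}.
g = 2: 2^20 ≡ 1 — hits 1, so not a primitive root.
g = 3: 3^20 ≡ 40; 3^8 ≡ 1 — hits 1, so not a primitive root.
g = 4: 4^20 ≡ 1 — hits 1, so not a primitive root.
g = 5: 5^20 ≡ 1 — hits 1, so not a primitive root.
g = 6: 6^20 ≡ 40; 6^8 ≡ 10 — none is 1, so 6 is a primitive root.
Hence the least primitive root of 41 is 6.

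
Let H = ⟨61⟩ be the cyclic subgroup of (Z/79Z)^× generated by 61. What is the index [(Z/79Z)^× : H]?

3

ord(61) | φ(79) = 79 − 1 = 78 = 2 · 3 · 13.
Divisors of 78: 1, 2, 3, 6, 13, 26, 39, 78.
Compute 61^d (mod 79) for the divisors d until we hit 1:
61^1 ≡ 61
61^2 ≡ 8
61^3 ≡ 14
61^6 ≡ 38
61^13 ≡ 78
61^26 ≡ 1
So ord_79(61) = 26, hence |⟨61⟩| = 26.
[(Z/79Z)^× : ⟨61⟩] = 78/26 = 3.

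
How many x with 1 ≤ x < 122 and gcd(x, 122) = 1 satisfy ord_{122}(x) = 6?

2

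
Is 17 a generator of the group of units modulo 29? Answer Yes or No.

φ(29) = 29 − 1 = 28 = 2^2 · 7.
It suffices to check that the order of 17 is not a proper divisor of 28: compute 17^(28/q) for q ∈ {2, 7}.
17^14 ≡ 28 (mod 29)  [q = 2: ≢ 1 ✓]
17^4 ≡ 1 (mod 29)  [q = 7: ≡ 1 ✗]
17^4 ≡ 1 shows ord(17) | 4, strictly less than φ(29); not a primitive root.

No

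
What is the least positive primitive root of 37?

φ(37) = 37 − 1 = 36 = 2^2 · 3^2.
g is a primitive root iff g^(36/q) ≢ 1 (mod 37) for each prime q ∈ {2, 3}.
g = 2: 2^18 ≡ 36; 2^12 ≡ 26 — none is 1, so 2 is a primitive root.
So 2 is the smallest generator of (Z/37Z)^×.

2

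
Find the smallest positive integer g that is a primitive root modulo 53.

φ(53) = 53 − 1 = 52 = 2^2 · 13.
Test candidates g = 2, 3, … against the prime factors q ∈ {2, 13} of φ(53): g is a generator iff g^(52/q) ≢ 1 for every such q.
g = 2: 2^26 ≡ 52; 2^4 ≡ 16 — none is 1, so 2 is a primitive root.
So 2 is the smallest generator of (Z/53Z)^×.

2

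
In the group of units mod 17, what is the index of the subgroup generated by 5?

1

Since 5 ∈ (Z/17Z)^×, its order divides φ(17) = 17 − 1 = 16 = 2^4.
Divisors of 16: 1, 2, 4, 8, 16.
Compute 5^d (mod 17) for the divisors d until we hit 1:
5^1 ≡ 5
5^2 ≡ 8
5^4 ≡ 13
5^8 ≡ 16
5^16 ≡ 1
The order of 5 is 16, so the subgroup it generates has 16 elements.
Index = |(Z/17Z)^×| / |⟨5⟩| = 16 / 16 = 1.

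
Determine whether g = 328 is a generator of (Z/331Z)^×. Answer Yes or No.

No

φ(331) = 331 − 1 = 330 = 2 · 3 · 5 · 11.
An element g generates (Z/331Z)^× iff g^(330/q) ≢ 1 (mod 331) for each prime q ∈ {2, 3, 5, 11}.
328^165 ≡ 1 (mod 331)  [q = 2: ≡ 1 ✗]
328^110 ≡ 299 (mod 331)  [q = 3: ≢ 1 ✓]
328^66 ≡ 64 (mod 331)  [q = 5: ≢ 1 ✓]
328^30 ≡ 270 (mod 331)  [q = 11: ≢ 1 ✓]
The check at q = 2 fails, so 328 generates a proper subgroup.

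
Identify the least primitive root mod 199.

φ(199) = 199 − 1 = 198 = 2 · 3^2 · 11.
Test candidates g = 2, 3, … against the prime factors q ∈ {2, 3, 11} of φ(199): g is a generator iff g^(198/q) ≢ 1 for every such q.
g = 2: 2^99 ≡ 1 — hits 1, so not a primitive root.
g = 3: 3^99 ≡ 198; 3^66 ≡ 106; 3^18 ≡ 125 — none is 1, so 3 is a primitive root.
The smallest primitive root modulo 199 is 3.

3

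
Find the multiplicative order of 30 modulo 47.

Since 30 ∈ (Z/47Z)^×, its order divides φ(47) = 47 − 1 = 46 = 2 · 23.
Divisors of 46: 1, 2, 23, 46.
Test each divisor d:
30^1 ≡ 30
30^2 ≡ 7
30^23 ≡ 46
30^46 ≡ 1
Therefore the multiplicative order of 30 modulo 47 is 46.

46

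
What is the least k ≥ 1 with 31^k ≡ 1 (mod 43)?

21

ord(31) | φ(43) = 43 − 1 = 42 = 2 · 3 · 7.
Divisors of 42: 1, 2, 3, 6, 7, 14, 21, 42.
Check 31^d mod 43 for each divisor in increasing order:
31^1 ≡ 31 (mod 43)
31^2 ≡ 15 (mod 43)
31^3 ≡ 35 (mod 43)
31^6 ≡ 21 (mod 43)
31^7 ≡ 6 (mod 43)
31^14 ≡ 36 (mod 43)
31^21 ≡ 1 (mod 43) ✓
Therefore the multiplicative order of 31 modulo 43 is 21.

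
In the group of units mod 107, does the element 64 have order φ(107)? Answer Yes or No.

φ(107) = 107 − 1 = 106 = 2 · 53.
Test 64^(106/q) mod 107 for each prime factor q of 106:
64^53 ≡ 1 (mod 107)  [q = 2: ≡ 1 ✗]
64^2 ≡ 30 (mod 107)  [q = 53: ≢ 1 ✓]
64^53 ≡ 1 shows ord(64) | 53, strictly less than φ(107); not a primitive root.

No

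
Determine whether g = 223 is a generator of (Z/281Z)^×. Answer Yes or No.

No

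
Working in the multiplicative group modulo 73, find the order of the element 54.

ord(54) | φ(73) = 73 − 1 = 72 = 2^3 · 3^2.
Divisors of 72: 1, 2, 3, 4, 6, 8, 9, 12, 18, 24, 36, 72.
Check 54^d mod 73 for each divisor in increasing order:
54^1 ≡ 54
54^2 ≡ 69
54^3 ≡ 3
54^4 ≡ 16
54^6 ≡ 9
54^8 ≡ 37
54^9 ≡ 27
54^12 ≡ 8
54^18 ≡ 72
54^24 ≡ 64
54^36 ≡ 1
The smallest such exponent is 36, so the order of 54 is 36.

36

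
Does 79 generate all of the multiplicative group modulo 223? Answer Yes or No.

φ(223) = 223 − 1 = 222 = 2 · 3 · 37.
79 is a primitive root mod 223 iff 79^(φ(223)/q) ≢ 1 for every prime q | φ(223), i.e. q ∈ {2, 3, 37}.
79^111 ≡ 222 (mod 223)  [q = 2: ≢ 1 ✓]
79^74 ≡ 39 (mod 223)  [q = 3: ≢ 1 ✓]
79^6 ≡ 196 (mod 223)  [q = 37: ≢ 1 ✓]
Every test exponent gives a nontrivial residue, hence 79 generates the full group.

Yes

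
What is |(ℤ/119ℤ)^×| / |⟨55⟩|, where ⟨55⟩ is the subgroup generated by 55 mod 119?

24

Since 55 ∈ (Z/119Z)^×, its order divides φ(119) = φ(7·17) = (7−1)·(17−1) = 6·16 = 96 = 2^5 · 3.
Divisors of 96: 1, 2, 3, 4, 6, 8, 12, 16, 24, 32, 48, 96.
Check 55^d mod 119 for each divisor in increasing order:
55^1 ≡ 55
55^2 ≡ 50
55^3 ≡ 13
55^4 ≡ 1
The order of 55 is 4, so the subgroup it generates has 4 elements.
Index = |(Z/119Z)^×| / |⟨55⟩| = 96 / 4 = 24.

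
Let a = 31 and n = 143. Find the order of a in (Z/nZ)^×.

The order of 31 must divide φ(143) = φ(11·13) = (11−1)·(13−1) = 10·12 = 120 = 2^3 · 3 · 5.
Divisors of 120: 1, 2, 3, 4, 5, 6, 8, 10, 12, 15, 20, 24, 30, 40, 60, 120.
Compute 31^d (mod 143) for the divisors d until we hit 1:
31^1 ≡ 31
31^2 ≡ 103
31^3 ≡ 47
31^4 ≡ 27
31^5 ≡ 122
31^6 ≡ 64
31^8 ≡ 14
31^10 ≡ 12
31^12 ≡ 92
31^15 ≡ 34
31^20 ≡ 1
So ord_143(31) = 20.

20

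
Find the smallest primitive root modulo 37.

2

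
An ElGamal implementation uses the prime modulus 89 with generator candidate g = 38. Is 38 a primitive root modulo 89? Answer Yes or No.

φ(89) = 89 − 1 = 88 = 2^3 · 11.
It suffices to check that the order of 38 is not a proper divisor of 88: compute 38^(88/q) for q ∈ {2, 11}.
38^44 ≡ 88 (mod 89)  [q = 2: ≢ 1 ✓]
38^8 ≡ 67 (mod 89)  [q = 11: ≢ 1 ✓]
Every test exponent gives a nontrivial residue, hence 38 generates the full group.

Yes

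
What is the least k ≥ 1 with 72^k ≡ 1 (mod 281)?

ord(72) | φ(281) = 281 − 1 = 280 = 2^3 · 5 · 7.
Divisors of 280: 1, 2, 4, 5, 7, 8, 10, 14, 20, 28, 35, 40, 56, 70, 140, 280.
Compute 72^d (mod 281) for the divisors d until we hit 1:
72^1 ≡ 72 (mod 281)
72^2 ≡ 126 (mod 281)
72^4 ≡ 140 (mod 281)
72^5 ≡ 245 (mod 281)
72^7 ≡ 241 (mod 281)
72^8 ≡ 211 (mod 281)
72^10 ≡ 172 (mod 281)
72^14 ≡ 195 (mod 281)
72^20 ≡ 79 (mod 281)
72^28 ≡ 90 (mod 281)
72^35 ≡ 53 (mod 281)
72^40 ≡ 59 (mod 281)
72^56 ≡ 232 (mod 281)
72^70 ≡ 280 (mod 281)
72^140 ≡ 1 (mod 281) ✓
Therefore the multiplicative order of 72 modulo 281 is 140.

140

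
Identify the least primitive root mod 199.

φ(199) = 199 − 1 = 198 = 2 · 3^2 · 11.
g is a primitive root iff g^(198/q) ≢ 1 (mod 199) for each prime q ∈ {2, 3, 11}.
g = 2: 2^99 ≡ 1 — hits 1, so not a primitive root.
g = 3: 3^99 ≡ 198; 3^66 ≡ 106; 3^18 ≡ 125 — none is 1, so 3 is a primitive root.
Hence the least primitive root of 199 is 3.

3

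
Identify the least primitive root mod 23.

5

φ(23) = 23 − 1 = 22 = 2 · 11.
Test candidates g = 2, 3, … against the prime factors q ∈ {2, 11} of φ(23): g is a generator iff g^(22/q) ≢ 1 for every such q.
g = 2: 2^11 ≡ 1 — hits 1, so not a primitive root.
g = 3: 3^11 ≡ 1 — hits 1, so not a primitive root.
g = 4: 4^11 ≡ 1 — hits 1, so not a primitive root.
g = 5: 5^11 ≡ 22; 5^2 ≡ 2 — none is 1, so 5 is a primitive root.
The smallest primitive root modulo 23 is 5.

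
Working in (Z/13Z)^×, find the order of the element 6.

Since 6 ∈ (Z/13Z)^×, its order divides φ(13) = 13 − 1 = 12 = 2^2 · 3.
Divisors of 12: 1, 2, 3, 4, 6, 12.
Compute 6^d (mod 13) for the divisors d until we hit 1:
6^1 ≡ 6 (mod 13)
6^2 ≡ 10 (mod 13)
6^3 ≡ 8 (mod 13)
6^4 ≡ 9 (mod 13)
6^6 ≡ 12 (mod 13)
6^12 ≡ 1 (mod 13) ✓
Therefore the multiplicative order of 6 modulo 13 is 12.

12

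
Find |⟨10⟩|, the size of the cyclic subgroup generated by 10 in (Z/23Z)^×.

By Lagrange's theorem, ord_23(10) divides φ(23) = 23 − 1 = 22 = 2 · 11.
Divisors of 22: 1, 2, 11, 22.
Evaluate successive powers at the divisors of 22:
10^1 ≡ 10
10^2 ≡ 8
10^11 ≡ 22
10^22 ≡ 1
Therefore the multiplicative order of 10 modulo 23 is 22.

22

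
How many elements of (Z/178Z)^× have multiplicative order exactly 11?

φ(178) = φ(2)·φ(89) = 1·88 = 88 = 2^3 · 11.
Since (Z/178Z)^× is cyclic of order 88, the number of elements of order d is φ(d) when d | 88 and 0 otherwise.
11 | 88, and φ(11) = 11 − 1 = 10.

10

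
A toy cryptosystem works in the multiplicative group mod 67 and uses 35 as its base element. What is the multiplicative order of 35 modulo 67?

ord(35) | φ(67) = 67 − 1 = 66 = 2 · 3 · 11.
Divisors of 66: 1, 2, 3, 6, 11, 22, 33, 66.
Compute 35^d (mod 67) for the divisors d until we hit 1:
35^1 ≡ 35
35^2 ≡ 19
35^3 ≡ 62
35^6 ≡ 25
35^11 ≡ 37
35^22 ≡ 29
35^33 ≡ 1
Hence ord(35) = 33.

33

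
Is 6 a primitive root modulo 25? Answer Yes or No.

No

φ(25) = φ(5^2) = 5·(5−1) = 20 = 2^2 · 5.
It suffices to check that the order of 6 is not a proper divisor of 20: compute 6^(20/q) for q ∈ {2, 5}.
6^10 ≡ 1 (mod 25)  [q = 2: ≡ 1 ✗]
6^4 ≡ 21 (mod 25)  [q = 5: ≢ 1 ✓]
The check at q = 2 fails, so 6 generates a proper subgroup.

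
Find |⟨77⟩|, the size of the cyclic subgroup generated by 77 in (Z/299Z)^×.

22

ord(77) | φ(299) = φ(13·23) = (13−1)·(23−1) = 12·22 = 264 = 2^3 · 3 · 11.
Divisors of 264: 1, 2, 3, 4, 6, 8, 11, 12, 22, 24, 33, 44, 66, 88, 132, 264.
Evaluate successive powers at the divisors of 264:
77^1 ≡ 77 (mod 299)
77^2 ≡ 248 (mod 299)
77^3 ≡ 259 (mod 299)
77^4 ≡ 209 (mod 299)
77^6 ≡ 105 (mod 299)
77^8 ≡ 27 (mod 299)
77^11 ≡ 116 (mod 299)
77^12 ≡ 261 (mod 299)
77^22 ≡ 1 (mod 299) ✓
So ord_299(77) = 22.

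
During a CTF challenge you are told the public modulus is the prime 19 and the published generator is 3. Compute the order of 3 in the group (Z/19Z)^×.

18

Since 3 ∈ (Z/19Z)^×, its order divides φ(19) = 19 − 1 = 18 = 2 · 3^2.
Divisors of 18: 1, 2, 3, 6, 9, 18.
Compute 3^d (mod 19) for the divisors d until we hit 1:
3^1 ≡ 3 (mod 19)
3^2 ≡ 9 (mod 19)
3^3 ≡ 8 (mod 19)
3^6 ≡ 7 (mod 19)
3^9 ≡ 18 (mod 19)
3^18 ≡ 1 (mod 19) ✓
The smallest such exponent is 18, so the order of 3 is 18.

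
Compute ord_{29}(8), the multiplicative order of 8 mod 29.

The order of 8 must divide φ(29) = 29 − 1 = 28 = 2^2 · 7.
Divisors of 28: 1, 2, 4, 7, 14, 28.
Compute 8^d (mod 29) for the divisors d until we hit 1:
8^1 ≡ 8 (mod 29)
8^2 ≡ 6 (mod 29)
8^4 ≡ 7 (mod 29)
8^7 ≡ 17 (mod 29)
8^14 ≡ 28 (mod 29)
8^28 ≡ 1 (mod 29) ✓
Therefore the multiplicative order of 8 modulo 29 is 28.

28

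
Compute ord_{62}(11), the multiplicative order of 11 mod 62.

30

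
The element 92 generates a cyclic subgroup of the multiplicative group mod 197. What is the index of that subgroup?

2

The order of 92 must divide φ(197) = 197 − 1 = 196 = 2^2 · 7^2.
Divisors of 196: 1, 2, 4, 7, 14, 28, 49, 98, 196.
Compute 92^d (mod 197) for the divisors d until we hit 1:
92^1 ≡ 92 (mod 197)
92^2 ≡ 190 (mod 197)
92^4 ≡ 49 (mod 197)
92^7 ≡ 161 (mod 197)
92^14 ≡ 114 (mod 197)
92^28 ≡ 191 (mod 197)
92^49 ≡ 196 (mod 197)
92^98 ≡ 1 (mod 197) ✓
Thus |⟨92⟩| = ord(92) = 98.
Index = |(Z/197Z)^×| / |⟨92⟩| = 196 / 98 = 2.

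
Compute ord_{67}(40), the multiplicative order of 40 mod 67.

11

The order of 40 must divide φ(67) = 67 − 1 = 66 = 2 · 3 · 11.
Divisors of 66: 1, 2, 3, 6, 11, 22, 33, 66.
Compute 40^d (mod 67) for the divisors d until we hit 1:
40^1 ≡ 40 (mod 67)
40^2 ≡ 59 (mod 67)
40^3 ≡ 15 (mod 67)
40^6 ≡ 24 (mod 67)
40^11 ≡ 1 (mod 67) ✓
Therefore the multiplicative order of 40 modulo 67 is 11.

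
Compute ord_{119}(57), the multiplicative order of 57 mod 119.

16

By Lagrange's theorem, ord_119(57) divides φ(119) = φ(7·17) = (7−1)·(17−1) = 6·16 = 96 = 2^5 · 3.
Divisors of 96: 1, 2, 3, 4, 6, 8, 12, 16, 24, 32, 48, 96.
Evaluate successive powers at the divisors of 96:
57^1 ≡ 57 (mod 119)
57^2 ≡ 36 (mod 119)
57^3 ≡ 29 (mod 119)
57^4 ≡ 106 (mod 119)
57^6 ≡ 8 (mod 119)
57^8 ≡ 50 (mod 119)
57^12 ≡ 64 (mod 119)
57^16 ≡ 1 (mod 119) ✓
The smallest such exponent is 16, so the order of 57 is 16.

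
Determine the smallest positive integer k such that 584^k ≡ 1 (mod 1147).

By Lagrange's theorem, ord_1147(584) divides φ(1147) = φ(31·37) = (31−1)·(37−1) = 30·36 = 1080 = 2^3 · 3^3 · 5.
Divisors of 1080: 1, 2, 3, 4, 5, 6, 8, 9, 10, 12, 15, 18, 20, 24, 27, 30, 36, 40, 45, 54, 60, 72, 90, 108, 120, 135, 180, 216, 270, 360, 540, 1080.
Compute 584^d (mod 1147) for the divisors d until we hit 1:
584^1 ≡ 584 (mod 1147)
584^2 ≡ 397 (mod 1147)
584^3 ≡ 154 (mod 1147)
584^4 ≡ 470 (mod 1147)
584^5 ≡ 347 (mod 1147)
584^6 ≡ 776 (mod 1147)
584^8 ≡ 676 (mod 1147)
584^9 ≡ 216 (mod 1147)
584^10 ≡ 1121 (mod 1147)
584^12 ≡ 1 (mod 1147) ✓
So ord_1147(584) = 12.

12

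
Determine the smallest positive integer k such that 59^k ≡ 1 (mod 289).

By Lagrange's theorem, ord_289(59) divides φ(289) = φ(17^2) = 17·(17−1) = 272 = 2^4 · 17.
Divisors of 272: 1, 2, 4, 8, 16, 17, 34, 68, 136, 272.
Check 59^d mod 289 for each divisor in increasing order:
59^1 ≡ 59 (mod 289)
59^2 ≡ 13 (mod 289)
59^4 ≡ 169 (mod 289)
59^8 ≡ 239 (mod 289)
59^16 ≡ 188 (mod 289)
59^17 ≡ 110 (mod 289)
59^34 ≡ 251 (mod 289)
59^68 ≡ 288 (mod 289)
59^136 ≡ 1 (mod 289) ✓
So ord_289(59) = 136.

136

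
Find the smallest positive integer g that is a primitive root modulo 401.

3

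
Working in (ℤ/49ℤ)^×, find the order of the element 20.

Since 20 ∈ (Z/49Z)^×, its order divides φ(49) = φ(7^2) = 7·(7−1) = 42 = 2 · 3 · 7.
Divisors of 42: 1, 2, 3, 6, 7, 14, 21, 42.
Evaluate successive powers at the divisors of 42:
20^1 ≡ 20 (mod 49)
20^2 ≡ 8 (mod 49)
20^3 ≡ 13 (mod 49)
20^6 ≡ 22 (mod 49)
20^7 ≡ 48 (mod 49)
20^14 ≡ 1 (mod 49) ✓
So ord_49(20) = 14.

14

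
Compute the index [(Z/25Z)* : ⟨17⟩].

By Lagrange's theorem, ord_25(17) divides φ(25) = φ(5^2) = 5·(5−1) = 20 = 2^2 · 5.
Divisors of 20: 1, 2, 4, 5, 10, 20.
Compute 17^d (mod 25) for the divisors d until we hit 1:
17^1 ≡ 17
17^2 ≡ 14
17^4 ≡ 21
17^5 ≡ 7
17^10 ≡ 24
17^20 ≡ 1
Thus |⟨17⟩| = ord(17) = 20.
[(Z/25Z)^× : ⟨17⟩] = 20/20 = 1.

1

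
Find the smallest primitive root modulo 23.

5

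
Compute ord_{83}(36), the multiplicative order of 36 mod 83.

41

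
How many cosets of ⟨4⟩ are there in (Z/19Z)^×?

2

Since 4 ∈ (Z/19Z)^×, its order divides φ(19) = 19 − 1 = 18 = 2 · 3^2.
Divisors of 18: 1, 2, 3, 6, 9, 18.
Check 4^d mod 19 for each divisor in increasing order:
4^1 ≡ 4 (mod 19)
4^2 ≡ 16 (mod 19)
4^3 ≡ 7 (mod 19)
4^6 ≡ 11 (mod 19)
4^9 ≡ 1 (mod 19) ✓
So ord_19(4) = 9, hence |⟨4⟩| = 9.
Index = |(Z/19Z)^×| / |⟨4⟩| = 18 / 9 = 2.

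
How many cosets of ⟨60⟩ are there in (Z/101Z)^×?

5

The order of 60 must divide φ(101) = 101 − 1 = 100 = 2^2 · 5^2.
Divisors of 100: 1, 2, 4, 5, 10, 20, 25, 50, 100.
Test each divisor d:
60^1 ≡ 60
60^2 ≡ 65
60^4 ≡ 84
60^5 ≡ 91
60^10 ≡ 100
60^20 ≡ 1
Thus |⟨60⟩| = ord(60) = 20.
[(Z/101Z)^× : ⟨60⟩] = 100/20 = 5.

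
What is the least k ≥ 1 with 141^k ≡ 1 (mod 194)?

48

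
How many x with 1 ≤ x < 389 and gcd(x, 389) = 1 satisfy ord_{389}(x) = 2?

1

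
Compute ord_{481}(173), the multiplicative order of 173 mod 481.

18

By Lagrange's theorem, ord_481(173) divides φ(481) = φ(13·37) = (13−1)·(37−1) = 12·36 = 432 = 2^4 · 3^3.
Divisors of 432: 1, 2, 3, 4, 6, 8, 9, 12, 16, 18, 24, 27, 36, 48, 54, 72, 108, 144, 216, 432.
Evaluate successive powers at the divisors of 432:
173^1 ≡ 173 (mod 481)
173^2 ≡ 107 (mod 481)
173^3 ≡ 233 (mod 481)
173^4 ≡ 386 (mod 481)
173^6 ≡ 417 (mod 481)
173^8 ≡ 367 (mod 481)
173^9 ≡ 480 (mod 481)
173^12 ≡ 248 (mod 481)
173^16 ≡ 9 (mod 481)
173^18 ≡ 1 (mod 481) ✓
Therefore the multiplicative order of 173 modulo 481 is 18.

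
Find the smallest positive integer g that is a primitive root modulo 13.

φ(13) = 13 − 1 = 12 = 2^2 · 3.
Test candidates g = 2, 3, … against the prime factors q ∈ {2, 3} of φ(13): g is a generator iff g^(12/q) ≢ 1 for every such q.
g = 2: 2^6 ≡ 12; 2^4 ≡ 3 — none is 1, so 2 is a primitive root.
So 2 is the smallest generator of (Z/13Z)^×.

2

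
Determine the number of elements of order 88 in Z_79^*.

φ(79) = 79 − 1 = 78 = 2 · 3 · 13.
(Z/79Z)^× is cyclic (|G| = 78); a cyclic group of order m has exactly φ(d) elements of each order d | m, and none otherwise.
88 does not divide 78, so no element of (Z/79Z)^× has order 88.

0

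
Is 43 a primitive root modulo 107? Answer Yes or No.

Yes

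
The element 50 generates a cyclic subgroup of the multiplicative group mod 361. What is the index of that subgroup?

3

ord(50) | φ(361) = φ(19^2) = 19·(19−1) = 342 = 2 · 3^2 · 19.
Divisors of 342: 1, 2, 3, 6, 9, 18, 19, 38, 57, 114, 171, 342.
Test each divisor d:
50^1 ≡ 50 (mod 361)
50^2 ≡ 334 (mod 361)
50^3 ≡ 94 (mod 361)
50^6 ≡ 172 (mod 361)
50^9 ≡ 284 (mod 361)
50^18 ≡ 153 (mod 361)
50^19 ≡ 69 (mod 361)
50^38 ≡ 68 (mod 361)
50^57 ≡ 360 (mod 361)
50^114 ≡ 1 (mod 361) ✓
Thus |⟨50⟩| = ord(50) = 114.
The index is φ(361) / ord(50) = 342 / 114 = 3.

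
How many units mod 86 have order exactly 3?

2

φ(86) = φ(2)·φ(43) = 1·42 = 42 = 2 · 3 · 7.
In a cyclic group of order 42, there are φ(d) elements of order d for each divisor d of 42, and zero for non-divisors.
3 | 42, and φ(3) = 3 − 1 = 2.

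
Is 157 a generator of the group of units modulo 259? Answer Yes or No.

No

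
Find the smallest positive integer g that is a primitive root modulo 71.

7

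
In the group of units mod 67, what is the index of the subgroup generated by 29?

22

ord(29) | φ(67) = 67 − 1 = 66 = 2 · 3 · 11.
Divisors of 66: 1, 2, 3, 6, 11, 22, 33, 66.
Compute 29^d (mod 67) for the divisors d until we hit 1:
29^1 ≡ 29 (mod 67)
29^2 ≡ 37 (mod 67)
29^3 ≡ 1 (mod 67) ✓
So ord_67(29) = 3, hence |⟨29⟩| = 3.
[(Z/67Z)^× : ⟨29⟩] = 66/3 = 22.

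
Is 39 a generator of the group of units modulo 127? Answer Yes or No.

Yes

φ(127) = 127 − 1 = 126 = 2 · 3^2 · 7.
It suffices to check that the order of 39 is not a proper divisor of 126: compute 39^(126/q) for q ∈ {2, 3, 7}.
39^63 ≡ 126 (mod 127)  [q = 2: ≢ 1 ✓]
39^42 ≡ 19 (mod 127)  [q = 3: ≢ 1 ✓]
39^18 ≡ 2 (mod 127)  [q = 7: ≢ 1 ✓]
All checks pass, so 39 has order 126 and is a primitive root modulo 127.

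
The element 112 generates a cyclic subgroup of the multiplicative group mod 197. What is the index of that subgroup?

By Lagrange's theorem, ord_197(112) divides φ(197) = 197 − 1 = 196 = 2^2 · 7^2.
Divisors of 196: 1, 2, 4, 7, 14, 28, 49, 98, 196.
Check 112^d mod 197 for each divisor in increasing order:
112^1 ≡ 112 (mod 197)
112^2 ≡ 133 (mod 197)
112^4 ≡ 156 (mod 197)
112^7 ≡ 161 (mod 197)
112^14 ≡ 114 (mod 197)
112^28 ≡ 191 (mod 197)
112^49 ≡ 196 (mod 197)
112^98 ≡ 1 (mod 197) ✓
The order of 112 is 98, so the subgroup it generates has 98 elements.
The index is φ(197) / ord(112) = 196 / 98 = 2.

2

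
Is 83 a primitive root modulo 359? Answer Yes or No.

Yes

φ(359) = 359 − 1 = 358 = 2 · 179.
An element g generates (Z/359Z)^× iff g^(358/q) ≢ 1 (mod 359) for each prime q ∈ {2, 179}.
83^179 ≡ 358 (mod 359)  [q = 2: ≢ 1 ✓]
83^2 ≡ 68 (mod 359)  [q = 179: ≢ 1 ✓]
None equal 1, so ord_359(83) = 358: 83 is a primitive root.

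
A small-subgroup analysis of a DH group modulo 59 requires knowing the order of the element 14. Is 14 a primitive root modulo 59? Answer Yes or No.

φ(59) = 59 − 1 = 58 = 2 · 29.
It suffices to check that the order of 14 is not a proper divisor of 58: compute 14^(58/q) for q ∈ {2, 29}.
14^29 ≡ 58 (mod 59)  [q = 2: ≢ 1 ✓]
14^2 ≡ 19 (mod 59)  [q = 29: ≢ 1 ✓]
All checks pass, so 14 has order 58 and is a primitive root modulo 59.

Yes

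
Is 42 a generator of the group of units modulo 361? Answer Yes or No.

φ(361) = φ(19^2) = 19·(19−1) = 342 = 2 · 3^2 · 19.
An element g generates (Z/361Z)^× iff g^(342/q) ≢ 1 (mod 361) for each prime q ∈ {2, 3, 19}.
42^171 ≡ 1 (mod 361)  [q = 2: ≡ 1 ✗]
42^114 ≡ 68 (mod 361)  [q = 3: ≢ 1 ✓]
42^18 ≡ 286 (mod 361)  [q = 19: ≢ 1 ✓]
42^171 ≡ 1 shows ord(42) | 171, strictly less than φ(361); not a primitive root.

No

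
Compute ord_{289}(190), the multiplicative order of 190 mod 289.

272

ord(190) | φ(289) = φ(17^2) = 17·(17−1) = 272 = 2^4 · 17.
Divisors of 272: 1, 2, 4, 8, 16, 17, 34, 68, 136, 272.
Evaluate successive powers at the divisors of 272:
190^1 ≡ 190 (mod 289)
190^2 ≡ 264 (mod 289)
190^4 ≡ 47 (mod 289)
190^8 ≡ 186 (mod 289)
190^16 ≡ 205 (mod 289)
190^17 ≡ 224 (mod 289)
190^34 ≡ 179 (mod 289)
190^68 ≡ 251 (mod 289)
190^136 ≡ 288 (mod 289)
190^272 ≡ 1 (mod 289) ✓
So ord_289(190) = 272.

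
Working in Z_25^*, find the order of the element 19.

Since 19 ∈ (Z/25Z)^×, its order divides φ(25) = φ(5^2) = 5·(5−1) = 20 = 2^2 · 5.
Divisors of 20: 1, 2, 4, 5, 10, 20.
Test each divisor d:
19^1 ≡ 19 (mod 25)
19^2 ≡ 11 (mod 25)
19^4 ≡ 21 (mod 25)
19^5 ≡ 24 (mod 25)
19^10 ≡ 1 (mod 25) ✓
Hence ord(19) = 10.

10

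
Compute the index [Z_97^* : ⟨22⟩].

By Lagrange's theorem, ord_97(22) divides φ(97) = 97 − 1 = 96 = 2^5 · 3.
Divisors of 96: 1, 2, 3, 4, 6, 8, 12, 16, 24, 32, 48, 96.
Evaluate successive powers at the divisors of 96:
22^1 ≡ 22 (mod 97)
22^2 ≡ 96 (mod 97)
22^3 ≡ 75 (mod 97)
22^4 ≡ 1 (mod 97) ✓
The order of 22 is 4, so the subgroup it generates has 4 elements.
The index is φ(97) / ord(22) = 96 / 4 = 24.

24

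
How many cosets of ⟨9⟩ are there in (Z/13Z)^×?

4

The order of 9 must divide φ(13) = 13 − 1 = 12 = 2^2 · 3.
Divisors of 12: 1, 2, 3, 4, 6, 12.
Compute 9^d (mod 13) for the divisors d until we hit 1:
9^1 ≡ 9 (mod 13)
9^2 ≡ 3 (mod 13)
9^3 ≡ 1 (mod 13) ✓
The order of 9 is 3, so the subgroup it generates has 3 elements.
Index = |(Z/13Z)^×| / |⟨9⟩| = 12 / 3 = 4.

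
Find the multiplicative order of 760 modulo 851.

The order of 760 must divide φ(851) = φ(23·37) = (23−1)·(37−1) = 22·36 = 792 = 2^3 · 3^2 · 11.
Divisors of 792: 1, 2, 3, 4, 6, 8, 9, 11, 12, 18, 22, 24, 33, 36, 44, 66, 72, 88, 99, 132, 198, 264, 396, 792.
Test each divisor d:
760^1 ≡ 760 (mod 851)
760^2 ≡ 622 (mod 851)
760^3 ≡ 415 (mod 851)
760^4 ≡ 530 (mod 851)
760^6 ≡ 323 (mod 851)
760^8 ≡ 70 (mod 851)
760^9 ≡ 438 (mod 851)
760^11 ≡ 116 (mod 851)
760^12 ≡ 507 (mod 851)
760^18 ≡ 369 (mod 851)
760^22 ≡ 691 (mod 851)
760^24 ≡ 47 (mod 851)
760^33 ≡ 162 (mod 851)
760^36 ≡ 1 (mod 851) ✓
So ord_851(760) = 36.

36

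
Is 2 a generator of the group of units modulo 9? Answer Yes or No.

Yes

φ(9) = φ(3^2) = 3·(3−1) = 6 = 2 · 3.
An element g generates (Z/9Z)^× iff g^(6/q) ≢ 1 (mod 9) for each prime q ∈ {2, 3}.
2^3 ≡ 8 (mod 9)  [q = 2: ≢ 1 ✓]
2^2 ≡ 4 (mod 9)  [q = 3: ≢ 1 ✓]
All checks pass, so 2 has order 6 and is a primitive root modulo 9.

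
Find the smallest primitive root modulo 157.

φ(157) = 157 − 1 = 156 = 2^2 · 3 · 13.
Test candidates g = 2, 3, … against the prime factors q ∈ {2, 3, 13} of φ(157): g is a generator iff g^(156/q) ≢ 1 for every such q.
g = 2: 2^78 ≡ 156; 2^52 ≡ 1 — hits 1, so not a primitive root.
g = 3: 3^78 ≡ 1 — hits 1, so not a primitive root.
g = 4: 4^78 ≡ 1 — hits 1, so not a primitive root.
g = 5: 5^78 ≡ 156; 5^52 ≡ 12; 5^12 ≡ 130 — none is 1, so 5 is a primitive root.
The smallest primitive root modulo 157 is 5.

5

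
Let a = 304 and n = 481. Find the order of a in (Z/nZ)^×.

12

ord(304) | φ(481) = φ(13·37) = (13−1)·(37−1) = 12·36 = 432 = 2^4 · 3^3.
Divisors of 432: 1, 2, 3, 4, 6, 8, 9, 12, 16, 18, 24, 27, 36, 48, 54, 72, 108, 144, 216, 432.
Test each divisor d:
304^1 ≡ 304
304^2 ≡ 64
304^3 ≡ 216
304^4 ≡ 248
304^6 ≡ 480
304^8 ≡ 417
304^9 ≡ 265
304^12 ≡ 1
So ord_481(304) = 12.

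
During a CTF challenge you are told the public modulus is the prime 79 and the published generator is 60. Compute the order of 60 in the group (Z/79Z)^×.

The order of 60 must divide φ(79) = 79 − 1 = 78 = 2 · 3 · 13.
Divisors of 78: 1, 2, 3, 6, 13, 26, 39, 78.
Compute 60^d (mod 79) for the divisors d until we hit 1:
60^1 ≡ 60 (mod 79)
60^2 ≡ 45 (mod 79)
60^3 ≡ 14 (mod 79)
60^6 ≡ 38 (mod 79)
60^13 ≡ 56 (mod 79)
60^26 ≡ 55 (mod 79)
60^39 ≡ 78 (mod 79)
60^78 ≡ 1 (mod 79) ✓
Hence ord(60) = 78.

78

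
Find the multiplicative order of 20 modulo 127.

6

The order of 20 must divide φ(127) = 127 − 1 = 126 = 2 · 3^2 · 7.
Divisors of 126: 1, 2, 3, 6, 7, 9, 14, 18, 21, 42, 63, 126.
Test each divisor d:
20^1 ≡ 20 (mod 127)
20^2 ≡ 19 (mod 127)
20^3 ≡ 126 (mod 127)
20^6 ≡ 1 (mod 127) ✓
Hence ord(20) = 6.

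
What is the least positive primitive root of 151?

6

φ(151) = 151 − 1 = 150 = 2 · 3 · 5^2.
g is a primitive root iff g^(150/q) ≢ 1 (mod 151) for each prime q ∈ {2, 3, 5}.
g = 2: 2^75 ≡ 1 — hits 1, so not a primitive root.
g = 3: 3^75 ≡ 150; 3^50 ≡ 1 — hits 1, so not a primitive root.
g = 4: 4^75 ≡ 1 — hits 1, so not a primitive root.
g = 5: 5^75 ≡ 1 — hits 1, so not a primitive root.
g = 6: 6^75 ≡ 150; 6^50 ≡ 32; 6^30 ≡ 59 — none is 1, so 6 is a primitive root.
So 6 is the smallest generator of (Z/151Z)^×.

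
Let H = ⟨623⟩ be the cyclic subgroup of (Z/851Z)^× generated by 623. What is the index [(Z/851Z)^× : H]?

By Lagrange's theorem, ord_851(623) divides φ(851) = φ(23·37) = (23−1)·(37−1) = 22·36 = 792 = 2^3 · 3^2 · 11.
Divisors of 792: 1, 2, 3, 4, 6, 8, 9, 11, 12, 18, 22, 24, 33, 36, 44, 66, 72, 88, 99, 132, 198, 264, 396, 792.
Compute 623^d (mod 851) for the divisors d until we hit 1:
623^1 ≡ 623 (mod 851)
623^2 ≡ 73 (mod 851)
623^3 ≡ 376 (mod 851)
623^4 ≡ 223 (mod 851)
623^6 ≡ 110 (mod 851)
623^8 ≡ 371 (mod 851)
623^9 ≡ 512 (mod 851)
623^11 ≡ 783 (mod 851)
623^12 ≡ 186 (mod 851)
623^18 ≡ 36 (mod 851)
623^22 ≡ 369 (mod 851)
623^24 ≡ 556 (mod 851)
623^33 ≡ 438 (mod 851)
623^36 ≡ 445 (mod 851)
623^44 ≡ 1 (mod 851) ✓
The order of 623 is 44, so the subgroup it generates has 44 elements.
[(Z/851Z)^× : ⟨623⟩] = 792/44 = 18.

18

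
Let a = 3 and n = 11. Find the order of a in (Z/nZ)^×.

5

Since 3 ∈ (Z/11Z)^×, its order divides φ(11) = 11 − 1 = 10 = 2 · 5.
Divisors of 10: 1, 2, 5, 10.
Compute 3^d (mod 11) for the divisors d until we hit 1:
3^1 ≡ 3
3^2 ≡ 9
3^5 ≡ 1
Hence ord(3) = 5.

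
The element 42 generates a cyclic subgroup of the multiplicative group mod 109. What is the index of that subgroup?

ord(42) | φ(109) = 109 − 1 = 108 = 2^2 · 3^3.
Divisors of 108: 1, 2, 3, 4, 6, 9, 12, 18, 27, 36, 54, 108.
Test each divisor d:
42^1 ≡ 42
42^2 ≡ 20
42^3 ≡ 77
42^4 ≡ 73
42^6 ≡ 43
42^9 ≡ 41
42^12 ≡ 105
42^18 ≡ 46
42^27 ≡ 33
42^36 ≡ 45
42^54 ≡ 108
42^108 ≡ 1
The order of 42 is 108, so the subgroup it generates has 108 elements.
The index is φ(109) / ord(42) = 108 / 108 = 1.

1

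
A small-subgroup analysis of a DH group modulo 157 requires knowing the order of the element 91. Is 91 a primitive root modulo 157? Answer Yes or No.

Yes

φ(157) = 157 − 1 = 156 = 2^2 · 3 · 13.
Test 91^(156/q) mod 157 for each prime factor q of 156:
91^78 ≡ 156 (mod 157)  [q = 2: ≢ 1 ✓]
91^52 ≡ 144 (mod 157)  [q = 3: ≢ 1 ✓]
91^12 ≡ 153 (mod 157)  [q = 13: ≢ 1 ✓]
None equal 1, so ord_157(91) = 156: 91 is a primitive root.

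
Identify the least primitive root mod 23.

φ(23) = 23 − 1 = 22 = 2 · 11.
Test candidates g = 2, 3, … against the prime factors q ∈ {2, 11} of φ(23): g is a generator iff g^(22/q) ≢ 1 for every such q.
g = 2: 2^11 ≡ 1 — hits 1, so not a primitive root.
g = 3: 3^11 ≡ 1 — hits 1, so not a primitive root.
g = 4: 4^11 ≡ 1 — hits 1, so not a primitive root.
g = 5: 5^11 ≡ 22; 5^2 ≡ 2 — none is 1, so 5 is a primitive root.
So 5 is the smallest generator of (Z/23Z)^×.

5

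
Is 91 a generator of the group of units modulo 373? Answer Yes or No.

φ(373) = 373 − 1 = 372 = 2^2 · 3 · 31.
It suffices to check that the order of 91 is not a proper divisor of 372: compute 91^(372/q) for q ∈ {2, 3, 31}.
91^186 ≡ 1 (mod 373)  [q = 2: ≡ 1 ✗]
91^124 ≡ 1 (mod 373)  [q = 3: ≡ 1 ✗]
91^12 ≡ 144 (mod 373)  [q = 31: ≢ 1 ✓]
Since 91^186 ≡ 1, the order of 91 divides 186 < 372, so 91 is not a primitive root.

No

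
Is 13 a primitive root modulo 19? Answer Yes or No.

φ(19) = 19 − 1 = 18 = 2 · 3^2.
An element g generates (Z/19Z)^× iff g^(18/q) ≢ 1 (mod 19) for each prime q ∈ {2, 3}.
13^9 ≡ 18 (mod 19)  [q = 2: ≢ 1 ✓]
13^6 ≡ 11 (mod 19)  [q = 3: ≢ 1 ✓]
All checks pass, so 13 has order 18 and is a primitive root modulo 19.

Yes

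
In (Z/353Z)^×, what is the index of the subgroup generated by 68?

4

By Lagrange's theorem, ord_353(68) divides φ(353) = 353 − 1 = 352 = 2^5 · 11.
Divisors of 352: 1, 2, 4, 8, 11, 16, 22, 32, 44, 88, 176, 352.
Check 68^d mod 353 for each divisor in increasing order:
68^1 ≡ 68 (mod 353)
68^2 ≡ 35 (mod 353)
68^4 ≡ 166 (mod 353)
68^8 ≡ 22 (mod 353)
68^11 ≡ 116 (mod 353)
68^16 ≡ 131 (mod 353)
68^22 ≡ 42 (mod 353)
68^32 ≡ 217 (mod 353)
68^44 ≡ 352 (mod 353)
68^88 ≡ 1 (mod 353) ✓
Thus |⟨68⟩| = ord(68) = 88.
[(Z/353Z)^× : ⟨68⟩] = 352/88 = 4.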